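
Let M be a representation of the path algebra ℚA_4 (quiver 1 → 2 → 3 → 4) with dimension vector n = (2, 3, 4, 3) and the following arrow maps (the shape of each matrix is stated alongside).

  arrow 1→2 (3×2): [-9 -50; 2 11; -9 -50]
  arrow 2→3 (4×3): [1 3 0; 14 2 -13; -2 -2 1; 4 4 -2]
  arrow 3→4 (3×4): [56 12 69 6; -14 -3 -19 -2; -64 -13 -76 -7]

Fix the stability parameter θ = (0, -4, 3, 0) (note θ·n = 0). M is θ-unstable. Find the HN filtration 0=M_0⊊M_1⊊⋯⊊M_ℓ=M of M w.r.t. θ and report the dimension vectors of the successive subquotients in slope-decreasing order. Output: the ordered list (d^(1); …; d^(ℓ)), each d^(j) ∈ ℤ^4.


Barcode: M ≅ I[1,4]^2, I[2,4], I[3,3]. HN layers by μ_θ (4 steps, strictly decreasing):
  μ^(1)=3; μ^(2)=3/2; μ^(3)=-2; μ^(4)=-4

((0, 0, 1, 0); (0, 0, 3, 3); (2, 2, 0, 0); (0, 1, 0, 0))


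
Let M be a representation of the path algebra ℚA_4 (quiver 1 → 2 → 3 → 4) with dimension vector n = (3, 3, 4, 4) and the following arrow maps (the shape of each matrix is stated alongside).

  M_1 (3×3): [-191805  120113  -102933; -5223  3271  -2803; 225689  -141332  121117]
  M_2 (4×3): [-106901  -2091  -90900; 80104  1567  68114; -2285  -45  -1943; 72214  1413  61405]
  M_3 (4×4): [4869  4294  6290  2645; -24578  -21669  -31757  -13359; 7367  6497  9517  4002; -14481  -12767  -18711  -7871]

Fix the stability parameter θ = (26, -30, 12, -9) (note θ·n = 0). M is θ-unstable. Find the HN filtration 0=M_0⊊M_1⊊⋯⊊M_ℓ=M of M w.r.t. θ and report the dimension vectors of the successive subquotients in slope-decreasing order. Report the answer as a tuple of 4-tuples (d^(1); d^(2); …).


Barcode: M ≅ I[1,4]^3, I[3,4]. HN layers by μ_θ (2 steps, strictly decreasing):
  μ^(1)=3/2; μ^(2)=-2

((0, 0, 4, 4); (3, 3, 0, 0))


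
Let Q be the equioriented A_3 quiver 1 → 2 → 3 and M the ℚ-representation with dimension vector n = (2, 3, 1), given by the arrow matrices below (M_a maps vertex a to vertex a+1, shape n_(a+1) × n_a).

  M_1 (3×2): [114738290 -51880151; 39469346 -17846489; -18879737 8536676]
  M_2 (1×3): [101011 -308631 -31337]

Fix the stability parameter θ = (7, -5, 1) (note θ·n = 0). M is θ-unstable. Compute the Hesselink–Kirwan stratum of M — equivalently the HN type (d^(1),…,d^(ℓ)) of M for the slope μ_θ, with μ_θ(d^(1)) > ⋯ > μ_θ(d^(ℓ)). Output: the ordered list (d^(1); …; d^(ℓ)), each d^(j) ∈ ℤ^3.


Via rank(M_{q-1}∘⋯∘M_p): M ≅ I[1,2], I[1,3], I[2,2].
μ_θ-semistable layers: μ^(1)=1; μ^(2)=-5

((2, 2, 1); (0, 1, 0))


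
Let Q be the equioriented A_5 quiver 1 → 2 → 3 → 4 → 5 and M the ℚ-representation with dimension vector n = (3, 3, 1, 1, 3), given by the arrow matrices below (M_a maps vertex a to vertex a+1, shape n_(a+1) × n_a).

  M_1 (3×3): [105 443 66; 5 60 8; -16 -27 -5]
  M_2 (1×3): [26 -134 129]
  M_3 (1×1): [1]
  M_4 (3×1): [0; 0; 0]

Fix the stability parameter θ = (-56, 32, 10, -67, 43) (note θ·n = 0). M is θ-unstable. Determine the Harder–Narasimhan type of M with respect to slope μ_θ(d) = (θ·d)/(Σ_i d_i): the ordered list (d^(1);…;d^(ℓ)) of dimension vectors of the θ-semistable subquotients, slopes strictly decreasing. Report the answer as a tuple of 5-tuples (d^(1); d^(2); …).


Barcode: M ≅ I[1,2]^2, I[1,4], I[5,5]^3. HN layers by μ_θ (4 steps, strictly decreasing):
  μ^(1)=43; μ^(2)=32; μ^(3)=-25/3; μ^(4)=-56

((0, 0, 0, 0, 3); (0, 2, 0, 0, 0); (0, 1, 1, 1, 0); (3, 0, 0, 0, 0))


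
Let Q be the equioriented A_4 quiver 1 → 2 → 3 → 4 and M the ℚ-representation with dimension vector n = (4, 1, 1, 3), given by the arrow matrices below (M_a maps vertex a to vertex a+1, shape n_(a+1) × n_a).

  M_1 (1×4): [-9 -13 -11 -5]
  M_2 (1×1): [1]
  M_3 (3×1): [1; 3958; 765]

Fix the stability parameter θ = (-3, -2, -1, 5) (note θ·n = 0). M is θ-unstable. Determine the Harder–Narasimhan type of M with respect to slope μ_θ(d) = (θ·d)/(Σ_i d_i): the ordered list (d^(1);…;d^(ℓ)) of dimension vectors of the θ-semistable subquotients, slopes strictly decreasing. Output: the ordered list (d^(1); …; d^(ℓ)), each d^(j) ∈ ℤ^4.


Via rank(M_{q-1}∘⋯∘M_p): M ≅ I[1,1]^3, I[1,4], I[4,4]^2.
μ_θ-semistable layers: μ^(1)=5; μ^(2)=-1; μ^(3)=-2; μ^(4)=-3

((0, 0, 0, 3); (0, 0, 1, 0); (0, 1, 0, 0); (4, 0, 0, 0))


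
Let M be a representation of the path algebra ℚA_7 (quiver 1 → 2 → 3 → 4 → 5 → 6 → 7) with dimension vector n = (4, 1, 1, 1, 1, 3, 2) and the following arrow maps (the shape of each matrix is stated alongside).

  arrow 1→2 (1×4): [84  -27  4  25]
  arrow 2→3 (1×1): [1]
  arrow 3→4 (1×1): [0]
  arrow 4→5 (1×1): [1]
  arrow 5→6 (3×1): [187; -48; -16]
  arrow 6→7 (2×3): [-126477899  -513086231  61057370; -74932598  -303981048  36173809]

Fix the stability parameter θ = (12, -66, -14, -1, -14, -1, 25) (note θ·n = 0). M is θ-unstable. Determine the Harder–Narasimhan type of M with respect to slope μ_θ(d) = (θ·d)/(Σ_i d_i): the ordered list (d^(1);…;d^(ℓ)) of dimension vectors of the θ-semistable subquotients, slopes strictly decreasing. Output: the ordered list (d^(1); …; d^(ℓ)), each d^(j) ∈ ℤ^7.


Via rank(M_{q-1}∘⋯∘M_p): M ≅ I[1,1]^3, I[1,3], I[4,7], I[6,6], I[6,7].
μ_θ-semistable layers: μ^(1)=25; μ^(2)=12; μ^(3)=-1; μ^(4)=-15/2; μ^(5)=-14; μ^(6)=-27

((0, 0, 0, 0, 0, 0, 2); (3, 0, 0, 0, 0, 0, 0); (0, 0, 0, 0, 0, 3, 0); (0, 0, 0, 1, 1, 0, 0); (0, 0, 1, 0, 0, 0, 0); (1, 1, 0, 0, 0, 0, 0))


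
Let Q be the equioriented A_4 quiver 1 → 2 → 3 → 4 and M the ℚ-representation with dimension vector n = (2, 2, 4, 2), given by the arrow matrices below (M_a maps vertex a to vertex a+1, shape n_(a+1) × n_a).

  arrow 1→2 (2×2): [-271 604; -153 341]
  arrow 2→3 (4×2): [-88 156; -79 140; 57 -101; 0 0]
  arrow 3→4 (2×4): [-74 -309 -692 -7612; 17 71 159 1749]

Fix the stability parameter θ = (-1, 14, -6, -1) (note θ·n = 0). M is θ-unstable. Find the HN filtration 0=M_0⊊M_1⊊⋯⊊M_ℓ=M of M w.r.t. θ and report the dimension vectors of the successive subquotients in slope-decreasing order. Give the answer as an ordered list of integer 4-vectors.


Interval decomposition of M: I[1,4]^2, I[3,3]^2.
HN type (ℓ=3): μ^(1)=7/3; μ^(2)=-1; μ^(3)=-6

((0, 2, 2, 2); (2, 0, 0, 0); (0, 0, 2, 0))


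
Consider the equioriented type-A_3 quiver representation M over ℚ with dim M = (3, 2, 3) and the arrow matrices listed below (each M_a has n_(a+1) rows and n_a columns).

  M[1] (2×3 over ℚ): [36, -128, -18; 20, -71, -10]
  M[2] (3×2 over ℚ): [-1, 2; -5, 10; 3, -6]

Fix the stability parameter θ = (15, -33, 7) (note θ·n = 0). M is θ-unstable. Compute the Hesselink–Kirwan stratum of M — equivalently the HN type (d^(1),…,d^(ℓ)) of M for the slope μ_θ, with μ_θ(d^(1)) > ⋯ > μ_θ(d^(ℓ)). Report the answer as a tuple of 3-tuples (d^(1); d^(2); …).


Interval decomposition of M: I[1,1], I[1,2], I[1,3], I[3,3]^2.
HN type (ℓ=3): μ^(1)=15; μ^(2)=7; μ^(3)=-9

((1, 0, 0); (0, 0, 3); (2, 2, 0))


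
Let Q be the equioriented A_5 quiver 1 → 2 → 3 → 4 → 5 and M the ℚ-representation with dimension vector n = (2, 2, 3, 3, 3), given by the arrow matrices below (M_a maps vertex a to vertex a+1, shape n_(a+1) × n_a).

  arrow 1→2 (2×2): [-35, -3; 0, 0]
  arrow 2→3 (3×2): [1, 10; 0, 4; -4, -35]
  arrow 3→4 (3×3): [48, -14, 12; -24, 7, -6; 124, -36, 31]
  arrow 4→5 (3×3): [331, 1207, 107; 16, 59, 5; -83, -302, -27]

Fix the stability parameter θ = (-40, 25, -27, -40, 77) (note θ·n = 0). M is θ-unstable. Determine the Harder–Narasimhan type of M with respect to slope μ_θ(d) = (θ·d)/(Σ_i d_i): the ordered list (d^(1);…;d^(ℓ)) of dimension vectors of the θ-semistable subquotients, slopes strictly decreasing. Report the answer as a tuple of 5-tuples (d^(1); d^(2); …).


Via rank(M_{q-1}∘⋯∘M_p): M ≅ I[1,1], I[1,3], I[2,5], I[3,5], I[4,5].
μ_θ-semistable layers: μ^(1)=77; μ^(2)=-1; μ^(3)=-14; μ^(4)=-67/2; μ^(5)=-40

((0, 0, 0, 0, 3); (0, 1, 1, 0, 0); (0, 1, 1, 1, 0); (0, 0, 1, 1, 0); (2, 0, 0, 1, 0))


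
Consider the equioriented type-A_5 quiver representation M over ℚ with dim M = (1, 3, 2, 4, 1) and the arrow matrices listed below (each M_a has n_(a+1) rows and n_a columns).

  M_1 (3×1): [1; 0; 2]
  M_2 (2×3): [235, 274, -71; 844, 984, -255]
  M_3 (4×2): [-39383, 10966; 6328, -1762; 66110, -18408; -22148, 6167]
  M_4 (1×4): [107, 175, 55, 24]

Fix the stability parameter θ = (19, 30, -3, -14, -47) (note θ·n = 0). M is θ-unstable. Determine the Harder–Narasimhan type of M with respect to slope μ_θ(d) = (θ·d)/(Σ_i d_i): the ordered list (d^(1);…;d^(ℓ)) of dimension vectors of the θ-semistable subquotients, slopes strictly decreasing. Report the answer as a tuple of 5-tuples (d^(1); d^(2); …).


Via rank(M_{q-1}∘⋯∘M_p): M ≅ I[1,5], I[2,2], I[2,4], I[4,4]^2.
μ_θ-semistable layers: μ^(1)=30; μ^(2)=13/3; μ^(3)=-3; μ^(4)=-14

((0, 1, 0, 0, 0); (0, 1, 1, 1, 0); (1, 1, 1, 1, 1); (0, 0, 0, 2, 0))


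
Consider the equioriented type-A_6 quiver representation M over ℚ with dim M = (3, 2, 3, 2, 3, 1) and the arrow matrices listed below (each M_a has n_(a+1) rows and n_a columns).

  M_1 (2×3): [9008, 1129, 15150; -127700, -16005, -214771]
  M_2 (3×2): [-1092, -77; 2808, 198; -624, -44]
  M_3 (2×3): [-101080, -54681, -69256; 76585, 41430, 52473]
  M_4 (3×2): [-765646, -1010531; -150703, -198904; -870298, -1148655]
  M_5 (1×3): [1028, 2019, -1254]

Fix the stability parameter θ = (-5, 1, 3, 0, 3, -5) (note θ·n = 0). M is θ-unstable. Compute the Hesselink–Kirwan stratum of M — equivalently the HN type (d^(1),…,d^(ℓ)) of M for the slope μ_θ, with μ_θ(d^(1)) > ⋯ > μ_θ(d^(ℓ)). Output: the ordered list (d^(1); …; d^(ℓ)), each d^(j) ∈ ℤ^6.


Via rank(M_{q-1}∘⋯∘M_p): M ≅ I[1,1], I[1,2], I[1,5], I[3,3], I[3,6], I[5,5].
μ_θ-semistable layers: μ^(1)=3; μ^(2)=3/2; μ^(3)=1; μ^(4)=1/4; μ^(5)=-5

((0, 0, 1, 0, 2, 0); (0, 0, 1, 1, 0, 0); (0, 2, 0, 0, 0, 0); (0, 0, 1, 1, 1, 1); (3, 0, 0, 0, 0, 0))


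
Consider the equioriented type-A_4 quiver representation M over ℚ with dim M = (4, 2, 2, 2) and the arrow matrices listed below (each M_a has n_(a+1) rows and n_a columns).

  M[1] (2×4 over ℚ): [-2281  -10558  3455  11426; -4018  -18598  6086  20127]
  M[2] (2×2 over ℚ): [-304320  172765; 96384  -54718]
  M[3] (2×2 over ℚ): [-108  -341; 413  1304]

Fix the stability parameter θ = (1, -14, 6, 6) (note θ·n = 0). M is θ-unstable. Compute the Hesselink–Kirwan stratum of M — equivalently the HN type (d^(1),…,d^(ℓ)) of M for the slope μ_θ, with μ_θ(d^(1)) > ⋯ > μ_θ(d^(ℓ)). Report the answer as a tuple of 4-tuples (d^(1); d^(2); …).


Via rank(M_{q-1}∘⋯∘M_p): M ≅ I[1,1]^2, I[1,2], I[1,4], I[3,4].
μ_θ-semistable layers: μ^(1)=6; μ^(2)=1; μ^(3)=-13/2

((0, 0, 2, 2); (2, 0, 0, 0); (2, 2, 0, 0))


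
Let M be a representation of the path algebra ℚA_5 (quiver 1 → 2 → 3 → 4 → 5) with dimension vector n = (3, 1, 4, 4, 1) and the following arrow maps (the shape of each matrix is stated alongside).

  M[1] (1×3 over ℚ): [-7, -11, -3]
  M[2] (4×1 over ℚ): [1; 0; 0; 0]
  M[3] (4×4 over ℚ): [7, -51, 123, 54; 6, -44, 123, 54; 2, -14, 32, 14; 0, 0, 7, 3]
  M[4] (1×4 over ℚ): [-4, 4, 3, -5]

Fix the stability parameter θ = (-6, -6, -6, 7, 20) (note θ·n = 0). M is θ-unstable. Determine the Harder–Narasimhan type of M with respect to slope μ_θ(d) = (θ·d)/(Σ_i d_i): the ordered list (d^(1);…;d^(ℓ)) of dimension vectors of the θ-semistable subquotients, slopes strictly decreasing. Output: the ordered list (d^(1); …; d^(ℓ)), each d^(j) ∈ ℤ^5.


Barcode: M ≅ I[1,1]^2, I[1,5], I[3,4]^3. HN layers by μ_θ (3 steps, strictly decreasing):
  μ^(1)=20; μ^(2)=7; μ^(3)=-6

((0, 0, 0, 0, 1); (0, 0, 0, 4, 0); (3, 1, 4, 0, 0))


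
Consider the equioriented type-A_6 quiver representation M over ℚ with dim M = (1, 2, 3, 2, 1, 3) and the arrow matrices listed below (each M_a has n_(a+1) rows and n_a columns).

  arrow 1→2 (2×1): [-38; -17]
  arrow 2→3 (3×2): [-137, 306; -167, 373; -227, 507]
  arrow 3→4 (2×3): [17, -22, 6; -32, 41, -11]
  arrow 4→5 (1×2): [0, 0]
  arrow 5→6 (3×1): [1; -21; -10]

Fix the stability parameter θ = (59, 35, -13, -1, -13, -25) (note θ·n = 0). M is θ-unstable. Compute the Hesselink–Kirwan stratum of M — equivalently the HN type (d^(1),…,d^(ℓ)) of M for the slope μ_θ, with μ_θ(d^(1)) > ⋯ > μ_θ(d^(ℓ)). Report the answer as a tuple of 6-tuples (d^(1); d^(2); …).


Interval decomposition of M: I[1,3], I[2,4], I[3,4], I[5,6], I[6,6]^2.
HN type (ℓ=6): μ^(1)=27; μ^(2)=7; μ^(3)=-1; μ^(4)=-13; μ^(5)=-19; μ^(6)=-25

((1, 1, 1, 0, 0, 0); (0, 1, 1, 1, 0, 0); (0, 0, 0, 1, 0, 0); (0, 0, 1, 0, 0, 0); (0, 0, 0, 0, 1, 1); (0, 0, 0, 0, 0, 2))


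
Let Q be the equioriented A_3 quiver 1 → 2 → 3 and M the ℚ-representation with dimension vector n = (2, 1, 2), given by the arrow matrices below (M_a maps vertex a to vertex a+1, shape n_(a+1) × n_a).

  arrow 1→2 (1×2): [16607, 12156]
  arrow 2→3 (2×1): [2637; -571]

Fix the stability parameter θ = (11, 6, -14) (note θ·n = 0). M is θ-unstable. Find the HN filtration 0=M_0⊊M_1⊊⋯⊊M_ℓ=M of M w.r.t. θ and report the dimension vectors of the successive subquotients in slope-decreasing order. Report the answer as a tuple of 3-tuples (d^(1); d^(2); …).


Interval decomposition of M: I[1,1], I[1,3], I[3,3].
HN type (ℓ=3): μ^(1)=11; μ^(2)=1; μ^(3)=-14

((1, 0, 0); (1, 1, 1); (0, 0, 1))


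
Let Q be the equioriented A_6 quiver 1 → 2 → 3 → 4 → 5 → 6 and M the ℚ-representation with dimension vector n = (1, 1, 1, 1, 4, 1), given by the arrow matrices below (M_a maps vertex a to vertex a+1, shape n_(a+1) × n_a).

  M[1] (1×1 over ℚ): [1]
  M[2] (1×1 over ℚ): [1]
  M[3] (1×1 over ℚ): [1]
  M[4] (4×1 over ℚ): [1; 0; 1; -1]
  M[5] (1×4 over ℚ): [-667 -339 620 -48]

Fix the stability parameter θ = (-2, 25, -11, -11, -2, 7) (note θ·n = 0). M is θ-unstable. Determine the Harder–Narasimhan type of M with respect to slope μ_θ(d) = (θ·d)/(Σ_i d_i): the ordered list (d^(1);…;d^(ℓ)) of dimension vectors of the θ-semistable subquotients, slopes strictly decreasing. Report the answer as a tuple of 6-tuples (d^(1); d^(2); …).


Interval decomposition of M: I[1,6], I[5,5]^3.
HN type (ℓ=3): μ^(1)=7; μ^(2)=1/4; μ^(3)=-2

((0, 0, 0, 0, 0, 1); (0, 1, 1, 1, 1, 0); (1, 0, 0, 0, 3, 0))


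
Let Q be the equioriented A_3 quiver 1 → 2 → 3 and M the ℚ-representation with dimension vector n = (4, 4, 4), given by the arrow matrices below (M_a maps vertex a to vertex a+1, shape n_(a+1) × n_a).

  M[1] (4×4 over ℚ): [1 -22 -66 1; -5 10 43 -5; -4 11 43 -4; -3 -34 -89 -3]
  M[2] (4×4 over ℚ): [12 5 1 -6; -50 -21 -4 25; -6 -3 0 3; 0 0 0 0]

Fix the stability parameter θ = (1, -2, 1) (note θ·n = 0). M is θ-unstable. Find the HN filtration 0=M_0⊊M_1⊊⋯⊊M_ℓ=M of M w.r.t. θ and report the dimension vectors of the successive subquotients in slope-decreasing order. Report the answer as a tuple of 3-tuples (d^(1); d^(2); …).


Barcode: M ≅ I[1,1], I[1,2]^2, I[1,3], I[2,3], I[3,3]^2. HN layers by μ_θ (3 steps, strictly decreasing):
  μ^(1)=1; μ^(2)=-1/2; μ^(3)=-2

((1, 0, 4); (3, 3, 0); (0, 1, 0))


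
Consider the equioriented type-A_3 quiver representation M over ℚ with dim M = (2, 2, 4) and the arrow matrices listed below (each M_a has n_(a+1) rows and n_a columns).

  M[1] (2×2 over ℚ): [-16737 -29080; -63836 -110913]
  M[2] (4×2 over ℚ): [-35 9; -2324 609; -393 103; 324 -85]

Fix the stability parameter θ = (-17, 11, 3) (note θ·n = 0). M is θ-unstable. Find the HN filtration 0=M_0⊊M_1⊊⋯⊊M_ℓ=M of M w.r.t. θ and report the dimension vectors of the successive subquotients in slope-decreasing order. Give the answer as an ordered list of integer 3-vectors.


Interval decomposition of M: I[1,3]^2, I[3,3]^2.
HN type (ℓ=3): μ^(1)=7; μ^(2)=3; μ^(3)=-17

((0, 2, 2); (0, 0, 2); (2, 0, 0))


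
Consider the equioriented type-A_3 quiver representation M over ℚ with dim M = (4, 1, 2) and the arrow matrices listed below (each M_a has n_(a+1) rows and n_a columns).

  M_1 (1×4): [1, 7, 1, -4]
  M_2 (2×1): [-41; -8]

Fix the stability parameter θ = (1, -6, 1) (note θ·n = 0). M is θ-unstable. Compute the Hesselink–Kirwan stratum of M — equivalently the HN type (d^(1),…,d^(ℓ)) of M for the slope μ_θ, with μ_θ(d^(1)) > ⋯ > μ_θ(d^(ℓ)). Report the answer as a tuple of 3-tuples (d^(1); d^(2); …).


Interval decomposition of M: I[1,1]^3, I[1,3], I[3,3].
HN type (ℓ=2): μ^(1)=1; μ^(2)=-5/2

((3, 0, 2); (1, 1, 0))


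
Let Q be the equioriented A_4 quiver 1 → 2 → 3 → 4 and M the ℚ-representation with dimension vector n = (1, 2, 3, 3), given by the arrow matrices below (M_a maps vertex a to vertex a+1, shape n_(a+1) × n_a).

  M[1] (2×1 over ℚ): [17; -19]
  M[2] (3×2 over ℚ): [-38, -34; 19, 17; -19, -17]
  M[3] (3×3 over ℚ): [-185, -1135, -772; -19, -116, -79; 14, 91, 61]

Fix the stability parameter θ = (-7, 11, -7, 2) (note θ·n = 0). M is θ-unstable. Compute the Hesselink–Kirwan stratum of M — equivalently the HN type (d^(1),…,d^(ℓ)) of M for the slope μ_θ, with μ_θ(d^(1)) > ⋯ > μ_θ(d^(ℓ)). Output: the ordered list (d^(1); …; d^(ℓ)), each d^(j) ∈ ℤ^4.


Barcode: M ≅ I[1,2], I[2,4], I[3,3], I[3,4], I[4,4]. HN layers by μ_θ (3 steps, strictly decreasing):
  μ^(1)=11; μ^(2)=2; μ^(3)=-7

((0, 1, 0, 0); (0, 1, 1, 3); (1, 0, 2, 0))


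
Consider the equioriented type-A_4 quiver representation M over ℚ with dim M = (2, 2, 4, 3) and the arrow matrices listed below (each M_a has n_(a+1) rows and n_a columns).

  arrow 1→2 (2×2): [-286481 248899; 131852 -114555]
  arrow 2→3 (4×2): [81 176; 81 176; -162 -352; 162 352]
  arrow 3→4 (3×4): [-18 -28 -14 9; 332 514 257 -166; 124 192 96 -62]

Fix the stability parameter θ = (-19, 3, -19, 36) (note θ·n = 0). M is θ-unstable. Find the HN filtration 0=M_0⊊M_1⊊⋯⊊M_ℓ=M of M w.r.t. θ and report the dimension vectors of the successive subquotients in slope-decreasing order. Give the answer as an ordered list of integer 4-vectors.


Barcode: M ≅ I[1,2], I[1,3], I[3,3], I[3,4]^2, I[4,4]. HN layers by μ_θ (4 steps, strictly decreasing):
  μ^(1)=36; μ^(2)=3; μ^(3)=-8; μ^(4)=-19

((0, 0, 0, 3); (0, 1, 0, 0); (0, 1, 1, 0); (2, 0, 3, 0))


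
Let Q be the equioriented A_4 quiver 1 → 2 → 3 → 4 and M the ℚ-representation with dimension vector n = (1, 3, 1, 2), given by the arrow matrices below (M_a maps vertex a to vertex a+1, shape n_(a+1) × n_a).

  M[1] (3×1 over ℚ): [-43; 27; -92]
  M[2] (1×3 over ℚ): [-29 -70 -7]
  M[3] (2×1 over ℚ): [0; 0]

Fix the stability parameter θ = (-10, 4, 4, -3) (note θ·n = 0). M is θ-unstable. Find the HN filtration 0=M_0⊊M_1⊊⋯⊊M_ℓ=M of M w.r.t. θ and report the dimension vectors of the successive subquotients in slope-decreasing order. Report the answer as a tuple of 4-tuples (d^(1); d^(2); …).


Via rank(M_{q-1}∘⋯∘M_p): M ≅ I[1,3], I[2,2]^2, I[4,4]^2.
μ_θ-semistable layers: μ^(1)=4; μ^(2)=-3; μ^(3)=-10

((0, 3, 1, 0); (0, 0, 0, 2); (1, 0, 0, 0))


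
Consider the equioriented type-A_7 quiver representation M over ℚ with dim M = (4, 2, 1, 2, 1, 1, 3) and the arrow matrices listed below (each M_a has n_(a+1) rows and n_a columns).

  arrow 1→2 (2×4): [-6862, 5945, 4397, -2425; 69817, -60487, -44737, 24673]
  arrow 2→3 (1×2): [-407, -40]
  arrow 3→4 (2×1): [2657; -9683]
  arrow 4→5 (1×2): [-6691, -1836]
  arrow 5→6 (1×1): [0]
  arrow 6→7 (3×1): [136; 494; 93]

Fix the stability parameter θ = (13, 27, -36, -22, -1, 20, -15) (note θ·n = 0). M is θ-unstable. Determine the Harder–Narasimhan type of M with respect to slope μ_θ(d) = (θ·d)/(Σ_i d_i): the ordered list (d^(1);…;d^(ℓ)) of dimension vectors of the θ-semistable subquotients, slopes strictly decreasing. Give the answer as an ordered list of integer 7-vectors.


Interval decomposition of M: I[1,1]^2, I[1,2], I[1,5], I[4,4], I[6,7], I[7,7]^2.
HN type (ℓ=7): μ^(1)=27; μ^(2)=13; μ^(3)=5/2; μ^(4)=-1; μ^(5)=-9/2; μ^(6)=-15; μ^(7)=-22

((0, 1, 0, 0, 0, 0, 0); (3, 0, 0, 0, 0, 0, 0); (0, 0, 0, 0, 0, 1, 1); (0, 0, 0, 0, 1, 0, 0); (1, 1, 1, 1, 0, 0, 0); (0, 0, 0, 0, 0, 0, 2); (0, 0, 0, 1, 0, 0, 0))


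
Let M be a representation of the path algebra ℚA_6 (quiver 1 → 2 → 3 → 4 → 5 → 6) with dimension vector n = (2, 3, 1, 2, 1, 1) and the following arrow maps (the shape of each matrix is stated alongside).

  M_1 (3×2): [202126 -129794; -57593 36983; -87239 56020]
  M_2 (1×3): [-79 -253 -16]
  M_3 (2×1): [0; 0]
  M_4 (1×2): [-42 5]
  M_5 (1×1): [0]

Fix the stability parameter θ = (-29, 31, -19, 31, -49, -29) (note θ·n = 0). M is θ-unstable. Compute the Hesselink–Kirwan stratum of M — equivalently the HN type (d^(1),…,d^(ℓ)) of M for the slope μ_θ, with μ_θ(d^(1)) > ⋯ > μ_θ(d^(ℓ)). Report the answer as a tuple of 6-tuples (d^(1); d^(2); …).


Interval decomposition of M: I[1,2], I[1,3], I[2,2], I[4,4], I[4,5], I[6,6].
HN type (ℓ=4): μ^(1)=31; μ^(2)=6; μ^(3)=-9; μ^(4)=-29

((0, 2, 0, 1, 0, 0); (0, 1, 1, 0, 0, 0); (0, 0, 0, 1, 1, 0); (2, 0, 0, 0, 0, 1))


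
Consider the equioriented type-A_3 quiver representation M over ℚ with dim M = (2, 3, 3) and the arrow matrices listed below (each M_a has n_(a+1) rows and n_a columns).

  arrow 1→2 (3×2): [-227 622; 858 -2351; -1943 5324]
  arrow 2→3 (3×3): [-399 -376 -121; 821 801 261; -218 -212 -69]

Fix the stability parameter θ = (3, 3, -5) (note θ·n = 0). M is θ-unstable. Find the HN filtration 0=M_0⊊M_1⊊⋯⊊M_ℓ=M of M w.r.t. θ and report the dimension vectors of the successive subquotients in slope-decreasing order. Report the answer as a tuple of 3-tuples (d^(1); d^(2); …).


Interval decomposition of M: I[1,3]^2, I[2,3].
HN type (ℓ=2): μ^(1)=1/3; μ^(2)=-1

((2, 2, 2); (0, 1, 1))


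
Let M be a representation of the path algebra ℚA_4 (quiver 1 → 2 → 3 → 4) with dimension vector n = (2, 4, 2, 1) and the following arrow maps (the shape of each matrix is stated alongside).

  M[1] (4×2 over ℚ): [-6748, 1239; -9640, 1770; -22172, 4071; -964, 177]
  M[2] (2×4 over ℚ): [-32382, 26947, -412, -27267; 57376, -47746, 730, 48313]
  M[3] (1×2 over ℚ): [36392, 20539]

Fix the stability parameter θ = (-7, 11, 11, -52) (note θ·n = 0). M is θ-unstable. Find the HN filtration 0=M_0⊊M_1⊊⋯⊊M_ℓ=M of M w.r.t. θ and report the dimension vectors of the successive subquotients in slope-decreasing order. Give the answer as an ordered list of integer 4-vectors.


Barcode: M ≅ I[1,1], I[1,4], I[2,2]^2, I[2,3]. HN layers by μ_θ (3 steps, strictly decreasing):
  μ^(1)=11; μ^(2)=-7; μ^(3)=-37/4

((0, 3, 1, 0); (1, 0, 0, 0); (1, 1, 1, 1))


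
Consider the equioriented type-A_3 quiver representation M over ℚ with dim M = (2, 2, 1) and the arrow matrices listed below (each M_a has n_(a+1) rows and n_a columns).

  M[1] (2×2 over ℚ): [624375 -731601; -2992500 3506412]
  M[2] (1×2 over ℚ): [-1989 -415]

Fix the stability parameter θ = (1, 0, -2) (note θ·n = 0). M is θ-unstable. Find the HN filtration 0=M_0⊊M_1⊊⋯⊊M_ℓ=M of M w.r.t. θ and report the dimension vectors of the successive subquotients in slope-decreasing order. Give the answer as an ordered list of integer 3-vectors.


Via rank(M_{q-1}∘⋯∘M_p): M ≅ I[1,1], I[1,3], I[2,2].
μ_θ-semistable layers: μ^(1)=1; μ^(2)=0; μ^(3)=-1/3

((1, 0, 0); (0, 1, 0); (1, 1, 1))


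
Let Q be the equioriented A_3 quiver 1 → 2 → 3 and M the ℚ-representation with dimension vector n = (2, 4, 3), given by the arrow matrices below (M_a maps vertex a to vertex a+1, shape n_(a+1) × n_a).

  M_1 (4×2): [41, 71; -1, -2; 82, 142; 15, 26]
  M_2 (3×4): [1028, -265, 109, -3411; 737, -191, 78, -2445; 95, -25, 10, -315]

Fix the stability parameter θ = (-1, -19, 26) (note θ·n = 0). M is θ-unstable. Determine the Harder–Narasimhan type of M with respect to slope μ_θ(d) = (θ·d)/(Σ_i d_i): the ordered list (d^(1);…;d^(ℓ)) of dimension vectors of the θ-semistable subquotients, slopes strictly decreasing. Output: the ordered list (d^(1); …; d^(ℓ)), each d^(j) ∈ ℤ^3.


Via rank(M_{q-1}∘⋯∘M_p): M ≅ I[1,2], I[1,3], I[2,2], I[2,3], I[3,3].
μ_θ-semistable layers: μ^(1)=26; μ^(2)=-10; μ^(3)=-19

((0, 0, 3); (2, 2, 0); (0, 2, 0))


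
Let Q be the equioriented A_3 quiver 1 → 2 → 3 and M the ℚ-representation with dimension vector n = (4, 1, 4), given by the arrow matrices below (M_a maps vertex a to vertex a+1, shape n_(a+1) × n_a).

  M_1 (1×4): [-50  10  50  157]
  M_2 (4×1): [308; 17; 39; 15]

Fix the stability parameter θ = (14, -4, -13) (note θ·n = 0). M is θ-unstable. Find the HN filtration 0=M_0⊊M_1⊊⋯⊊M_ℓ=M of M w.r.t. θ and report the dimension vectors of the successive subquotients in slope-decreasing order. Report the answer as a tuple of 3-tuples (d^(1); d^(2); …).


Via rank(M_{q-1}∘⋯∘M_p): M ≅ I[1,1]^3, I[1,3], I[3,3]^3.
μ_θ-semistable layers: μ^(1)=14; μ^(2)=-1; μ^(3)=-13

((3, 0, 0); (1, 1, 1); (0, 0, 3))


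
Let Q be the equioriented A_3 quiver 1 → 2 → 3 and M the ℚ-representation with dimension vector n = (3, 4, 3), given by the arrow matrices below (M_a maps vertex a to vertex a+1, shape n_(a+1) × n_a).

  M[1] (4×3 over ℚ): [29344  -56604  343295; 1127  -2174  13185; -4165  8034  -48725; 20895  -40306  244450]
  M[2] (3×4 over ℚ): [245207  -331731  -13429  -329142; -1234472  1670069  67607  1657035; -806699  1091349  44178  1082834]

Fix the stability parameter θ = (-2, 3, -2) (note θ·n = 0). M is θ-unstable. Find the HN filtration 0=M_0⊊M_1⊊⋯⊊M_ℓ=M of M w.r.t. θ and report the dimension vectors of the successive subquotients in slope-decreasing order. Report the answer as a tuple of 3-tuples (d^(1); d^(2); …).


Interval decomposition of M: I[1,1], I[1,3]^2, I[2,2], I[2,3].
HN type (ℓ=3): μ^(1)=3; μ^(2)=1/2; μ^(3)=-2

((0, 1, 0); (0, 3, 3); (3, 0, 0))


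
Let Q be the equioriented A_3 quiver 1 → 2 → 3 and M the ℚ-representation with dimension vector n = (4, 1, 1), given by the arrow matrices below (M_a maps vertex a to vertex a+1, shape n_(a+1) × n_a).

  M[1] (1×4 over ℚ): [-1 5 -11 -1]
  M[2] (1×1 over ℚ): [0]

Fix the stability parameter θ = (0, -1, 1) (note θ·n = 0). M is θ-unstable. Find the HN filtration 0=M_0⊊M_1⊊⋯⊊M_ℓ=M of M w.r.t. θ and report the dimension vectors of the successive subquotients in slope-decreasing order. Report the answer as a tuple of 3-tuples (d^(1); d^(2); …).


Interval decomposition of M: I[1,1]^3, I[1,2], I[3,3].
HN type (ℓ=3): μ^(1)=1; μ^(2)=0; μ^(3)=-1/2

((0, 0, 1); (3, 0, 0); (1, 1, 0))


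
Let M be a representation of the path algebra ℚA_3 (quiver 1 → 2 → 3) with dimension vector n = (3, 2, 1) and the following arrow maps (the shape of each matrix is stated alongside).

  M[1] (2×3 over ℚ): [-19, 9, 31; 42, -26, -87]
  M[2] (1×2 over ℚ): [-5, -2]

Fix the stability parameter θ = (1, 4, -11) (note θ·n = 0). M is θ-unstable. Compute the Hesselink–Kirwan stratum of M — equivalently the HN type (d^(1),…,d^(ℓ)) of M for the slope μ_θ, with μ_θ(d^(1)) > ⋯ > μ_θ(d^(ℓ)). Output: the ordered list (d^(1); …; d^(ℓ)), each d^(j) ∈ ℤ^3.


Via rank(M_{q-1}∘⋯∘M_p): M ≅ I[1,1], I[1,2], I[1,3].
μ_θ-semistable layers: μ^(1)=4; μ^(2)=1; μ^(3)=-2

((0, 1, 0); (2, 0, 0); (1, 1, 1))


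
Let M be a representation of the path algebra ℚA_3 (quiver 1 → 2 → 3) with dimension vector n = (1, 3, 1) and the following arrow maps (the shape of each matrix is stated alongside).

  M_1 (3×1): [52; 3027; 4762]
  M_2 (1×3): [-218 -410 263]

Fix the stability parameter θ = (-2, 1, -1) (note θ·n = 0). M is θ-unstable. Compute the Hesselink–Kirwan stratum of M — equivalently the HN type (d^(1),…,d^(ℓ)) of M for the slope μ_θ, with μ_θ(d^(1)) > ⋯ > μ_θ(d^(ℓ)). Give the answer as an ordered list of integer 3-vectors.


Via rank(M_{q-1}∘⋯∘M_p): M ≅ I[1,2], I[2,2], I[2,3].
μ_θ-semistable layers: μ^(1)=1; μ^(2)=0; μ^(3)=-2

((0, 2, 0); (0, 1, 1); (1, 0, 0))


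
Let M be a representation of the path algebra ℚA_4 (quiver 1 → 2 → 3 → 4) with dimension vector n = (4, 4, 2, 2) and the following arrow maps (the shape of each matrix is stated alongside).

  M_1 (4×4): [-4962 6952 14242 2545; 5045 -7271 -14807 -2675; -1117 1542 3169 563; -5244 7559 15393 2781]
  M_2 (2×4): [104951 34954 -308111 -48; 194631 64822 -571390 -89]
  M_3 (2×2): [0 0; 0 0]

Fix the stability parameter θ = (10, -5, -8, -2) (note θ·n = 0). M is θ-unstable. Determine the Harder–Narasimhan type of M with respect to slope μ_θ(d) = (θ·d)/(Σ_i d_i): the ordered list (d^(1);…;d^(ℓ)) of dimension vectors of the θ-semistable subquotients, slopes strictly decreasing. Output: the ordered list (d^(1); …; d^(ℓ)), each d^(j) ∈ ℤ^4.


Barcode: M ≅ I[1,2]^2, I[1,3]^2, I[4,4]^2. HN layers by μ_θ (3 steps, strictly decreasing):
  μ^(1)=5/2; μ^(2)=-1; μ^(3)=-2

((2, 2, 0, 0); (2, 2, 2, 0); (0, 0, 0, 2))


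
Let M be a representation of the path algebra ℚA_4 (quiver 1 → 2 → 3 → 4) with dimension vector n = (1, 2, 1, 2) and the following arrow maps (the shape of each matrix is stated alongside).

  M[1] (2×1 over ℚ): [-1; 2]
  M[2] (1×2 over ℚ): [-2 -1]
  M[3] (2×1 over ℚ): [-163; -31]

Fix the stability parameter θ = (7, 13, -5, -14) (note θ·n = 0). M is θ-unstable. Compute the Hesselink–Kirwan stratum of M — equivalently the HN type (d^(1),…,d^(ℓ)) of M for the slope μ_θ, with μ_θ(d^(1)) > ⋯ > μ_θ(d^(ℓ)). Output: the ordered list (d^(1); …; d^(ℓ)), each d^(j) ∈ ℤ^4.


Via rank(M_{q-1}∘⋯∘M_p): M ≅ I[1,2], I[2,4], I[4,4].
μ_θ-semistable layers: μ^(1)=13; μ^(2)=7; μ^(3)=-2; μ^(4)=-14

((0, 1, 0, 0); (1, 0, 0, 0); (0, 1, 1, 1); (0, 0, 0, 1))


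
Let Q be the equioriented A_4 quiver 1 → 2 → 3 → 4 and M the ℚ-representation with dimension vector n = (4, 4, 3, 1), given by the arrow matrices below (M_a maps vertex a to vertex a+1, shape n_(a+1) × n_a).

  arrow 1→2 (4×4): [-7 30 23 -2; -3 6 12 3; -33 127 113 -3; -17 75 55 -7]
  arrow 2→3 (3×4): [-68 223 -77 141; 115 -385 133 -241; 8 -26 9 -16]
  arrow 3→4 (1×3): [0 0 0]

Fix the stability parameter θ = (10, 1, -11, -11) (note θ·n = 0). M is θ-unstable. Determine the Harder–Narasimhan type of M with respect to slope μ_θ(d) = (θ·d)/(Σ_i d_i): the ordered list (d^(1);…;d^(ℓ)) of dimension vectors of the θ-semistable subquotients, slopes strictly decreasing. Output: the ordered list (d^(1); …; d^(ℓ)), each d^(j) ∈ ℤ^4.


Interval decomposition of M: I[1,2], I[1,3]^3, I[4,4].
HN type (ℓ=3): μ^(1)=11/2; μ^(2)=0; μ^(3)=-11

((1, 1, 0, 0); (3, 3, 3, 0); (0, 0, 0, 1))


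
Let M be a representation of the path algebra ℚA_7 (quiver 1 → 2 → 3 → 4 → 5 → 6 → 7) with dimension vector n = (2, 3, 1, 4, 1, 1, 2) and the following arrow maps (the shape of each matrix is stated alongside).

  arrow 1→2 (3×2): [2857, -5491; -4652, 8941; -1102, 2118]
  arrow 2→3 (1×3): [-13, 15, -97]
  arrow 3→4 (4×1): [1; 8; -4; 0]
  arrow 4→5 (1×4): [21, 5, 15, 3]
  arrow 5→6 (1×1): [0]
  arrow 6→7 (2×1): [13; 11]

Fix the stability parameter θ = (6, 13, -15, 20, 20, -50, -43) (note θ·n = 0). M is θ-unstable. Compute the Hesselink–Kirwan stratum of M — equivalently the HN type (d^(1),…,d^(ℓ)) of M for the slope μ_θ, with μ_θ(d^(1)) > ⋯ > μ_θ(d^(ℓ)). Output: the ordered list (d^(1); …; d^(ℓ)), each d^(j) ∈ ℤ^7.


Via rank(M_{q-1}∘⋯∘M_p): M ≅ I[1,2], I[1,5], I[2,2], I[4,4]^3, I[6,7], I[7,7].
μ_θ-semistable layers: μ^(1)=20; μ^(2)=13; μ^(3)=6; μ^(4)=4/3; μ^(5)=-43; μ^(6)=-50

((0, 0, 0, 4, 1, 0, 0); (0, 2, 0, 0, 0, 0, 0); (1, 0, 0, 0, 0, 0, 0); (1, 1, 1, 0, 0, 0, 0); (0, 0, 0, 0, 0, 0, 2); (0, 0, 0, 0, 0, 1, 0))


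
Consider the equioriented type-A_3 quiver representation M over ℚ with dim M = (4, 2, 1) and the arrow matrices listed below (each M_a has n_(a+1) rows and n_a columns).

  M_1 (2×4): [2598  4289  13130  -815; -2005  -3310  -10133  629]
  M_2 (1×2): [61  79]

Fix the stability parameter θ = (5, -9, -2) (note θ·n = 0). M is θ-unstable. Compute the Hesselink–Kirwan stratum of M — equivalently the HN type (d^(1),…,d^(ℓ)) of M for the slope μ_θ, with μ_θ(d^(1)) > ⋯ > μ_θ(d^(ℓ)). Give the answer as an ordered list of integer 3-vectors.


Via rank(M_{q-1}∘⋯∘M_p): M ≅ I[1,1]^2, I[1,2], I[1,3].
μ_θ-semistable layers: μ^(1)=5; μ^(2)=-2

((2, 0, 0); (2, 2, 1))


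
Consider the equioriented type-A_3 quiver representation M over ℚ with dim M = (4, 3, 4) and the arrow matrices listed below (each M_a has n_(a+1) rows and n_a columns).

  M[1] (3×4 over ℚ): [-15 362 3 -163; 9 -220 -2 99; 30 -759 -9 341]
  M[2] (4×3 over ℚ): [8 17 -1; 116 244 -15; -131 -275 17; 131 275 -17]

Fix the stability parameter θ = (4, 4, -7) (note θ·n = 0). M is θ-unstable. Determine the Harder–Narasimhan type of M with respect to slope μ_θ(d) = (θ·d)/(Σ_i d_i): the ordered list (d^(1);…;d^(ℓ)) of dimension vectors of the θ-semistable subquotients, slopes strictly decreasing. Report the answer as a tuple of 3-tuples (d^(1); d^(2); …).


Barcode: M ≅ I[1,1], I[1,3]^3, I[3,3]. HN layers by μ_θ (3 steps, strictly decreasing):
  μ^(1)=4; μ^(2)=1/3; μ^(3)=-7

((1, 0, 0); (3, 3, 3); (0, 0, 1))


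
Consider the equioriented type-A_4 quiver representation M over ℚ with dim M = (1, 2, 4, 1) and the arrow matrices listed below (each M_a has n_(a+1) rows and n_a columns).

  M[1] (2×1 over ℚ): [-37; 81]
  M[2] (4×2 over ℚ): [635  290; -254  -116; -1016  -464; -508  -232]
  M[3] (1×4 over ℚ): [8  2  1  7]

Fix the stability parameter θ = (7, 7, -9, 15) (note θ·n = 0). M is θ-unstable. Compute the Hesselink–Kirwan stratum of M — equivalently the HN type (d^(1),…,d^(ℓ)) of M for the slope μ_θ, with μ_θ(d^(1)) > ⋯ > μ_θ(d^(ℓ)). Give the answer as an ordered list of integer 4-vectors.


Via rank(M_{q-1}∘⋯∘M_p): M ≅ I[1,3], I[2,2], I[3,3]^2, I[3,4].
μ_θ-semistable layers: μ^(1)=15; μ^(2)=7; μ^(3)=5/3; μ^(4)=-9

((0, 0, 0, 1); (0, 1, 0, 0); (1, 1, 1, 0); (0, 0, 3, 0))


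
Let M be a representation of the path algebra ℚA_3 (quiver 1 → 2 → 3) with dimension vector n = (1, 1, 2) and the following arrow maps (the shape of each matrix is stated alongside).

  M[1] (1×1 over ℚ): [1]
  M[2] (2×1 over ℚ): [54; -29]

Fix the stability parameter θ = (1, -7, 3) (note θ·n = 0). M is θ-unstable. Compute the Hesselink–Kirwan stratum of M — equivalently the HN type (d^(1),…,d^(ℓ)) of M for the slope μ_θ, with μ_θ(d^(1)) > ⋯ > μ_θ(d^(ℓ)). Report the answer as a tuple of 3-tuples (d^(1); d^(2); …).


Barcode: M ≅ I[1,3], I[3,3]. HN layers by μ_θ (2 steps, strictly decreasing):
  μ^(1)=3; μ^(2)=-3

((0, 0, 2); (1, 1, 0))


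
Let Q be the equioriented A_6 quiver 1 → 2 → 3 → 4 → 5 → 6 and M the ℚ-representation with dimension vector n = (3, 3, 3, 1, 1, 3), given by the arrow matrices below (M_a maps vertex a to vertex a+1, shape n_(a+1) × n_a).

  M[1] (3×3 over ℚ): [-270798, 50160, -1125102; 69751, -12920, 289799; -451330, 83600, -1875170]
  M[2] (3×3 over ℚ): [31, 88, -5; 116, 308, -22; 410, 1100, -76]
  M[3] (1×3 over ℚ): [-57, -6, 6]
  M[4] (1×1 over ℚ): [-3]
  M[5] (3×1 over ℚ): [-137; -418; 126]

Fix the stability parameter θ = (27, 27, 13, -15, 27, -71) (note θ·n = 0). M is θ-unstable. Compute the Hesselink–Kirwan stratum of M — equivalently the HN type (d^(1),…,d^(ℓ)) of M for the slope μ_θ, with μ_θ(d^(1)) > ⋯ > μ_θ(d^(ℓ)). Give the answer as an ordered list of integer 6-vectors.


Via rank(M_{q-1}∘⋯∘M_p): M ≅ I[1,1]^2, I[1,2], I[2,3], I[2,6], I[3,3], I[6,6]^2.
μ_θ-semistable layers: μ^(1)=27; μ^(2)=20; μ^(3)=13; μ^(4)=-19/5; μ^(5)=-71

((3, 1, 0, 0, 0, 0); (0, 1, 1, 0, 0, 0); (0, 0, 1, 0, 0, 0); (0, 1, 1, 1, 1, 1); (0, 0, 0, 0, 0, 2))


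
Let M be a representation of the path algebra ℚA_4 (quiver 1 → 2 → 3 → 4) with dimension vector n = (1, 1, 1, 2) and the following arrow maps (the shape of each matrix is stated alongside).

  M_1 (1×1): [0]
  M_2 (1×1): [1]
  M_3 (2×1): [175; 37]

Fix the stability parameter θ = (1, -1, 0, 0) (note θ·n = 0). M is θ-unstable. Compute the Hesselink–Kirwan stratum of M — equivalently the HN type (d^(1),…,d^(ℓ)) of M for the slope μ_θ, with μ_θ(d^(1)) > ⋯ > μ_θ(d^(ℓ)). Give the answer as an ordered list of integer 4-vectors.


Barcode: M ≅ I[1,1], I[2,4], I[4,4]. HN layers by μ_θ (3 steps, strictly decreasing):
  μ^(1)=1; μ^(2)=0; μ^(3)=-1

((1, 0, 0, 0); (0, 0, 1, 2); (0, 1, 0, 0))


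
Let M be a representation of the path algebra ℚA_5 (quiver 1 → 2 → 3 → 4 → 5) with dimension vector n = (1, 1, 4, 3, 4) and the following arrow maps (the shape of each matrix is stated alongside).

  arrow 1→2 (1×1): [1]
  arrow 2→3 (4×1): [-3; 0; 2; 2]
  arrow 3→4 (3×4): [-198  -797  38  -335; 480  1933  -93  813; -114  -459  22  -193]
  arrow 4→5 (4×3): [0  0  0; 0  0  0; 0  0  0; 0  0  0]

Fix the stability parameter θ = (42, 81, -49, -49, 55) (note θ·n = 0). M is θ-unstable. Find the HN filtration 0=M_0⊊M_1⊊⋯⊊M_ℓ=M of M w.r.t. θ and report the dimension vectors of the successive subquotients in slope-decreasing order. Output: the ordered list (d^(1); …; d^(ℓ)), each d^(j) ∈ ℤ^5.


Interval decomposition of M: I[1,3], I[3,3], I[3,4]^2, I[4,4], I[5,5]^4.
HN type (ℓ=3): μ^(1)=55; μ^(2)=74/3; μ^(3)=-49

((0, 0, 0, 0, 4); (1, 1, 1, 0, 0); (0, 0, 3, 3, 0))


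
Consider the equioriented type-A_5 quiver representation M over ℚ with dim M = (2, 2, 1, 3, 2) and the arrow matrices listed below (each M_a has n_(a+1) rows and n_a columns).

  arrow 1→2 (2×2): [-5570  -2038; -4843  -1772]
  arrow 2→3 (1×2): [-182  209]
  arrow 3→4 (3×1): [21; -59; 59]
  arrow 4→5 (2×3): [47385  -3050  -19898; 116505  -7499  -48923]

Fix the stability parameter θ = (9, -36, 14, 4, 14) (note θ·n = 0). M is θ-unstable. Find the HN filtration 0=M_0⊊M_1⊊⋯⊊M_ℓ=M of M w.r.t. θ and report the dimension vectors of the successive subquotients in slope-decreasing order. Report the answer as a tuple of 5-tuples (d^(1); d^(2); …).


Barcode: M ≅ I[1,2], I[1,5], I[4,4], I[4,5]. HN layers by μ_θ (4 steps, strictly decreasing):
  μ^(1)=14; μ^(2)=9; μ^(3)=4; μ^(4)=-27/2

((0, 0, 0, 0, 2); (0, 0, 1, 1, 0); (0, 0, 0, 2, 0); (2, 2, 0, 0, 0))


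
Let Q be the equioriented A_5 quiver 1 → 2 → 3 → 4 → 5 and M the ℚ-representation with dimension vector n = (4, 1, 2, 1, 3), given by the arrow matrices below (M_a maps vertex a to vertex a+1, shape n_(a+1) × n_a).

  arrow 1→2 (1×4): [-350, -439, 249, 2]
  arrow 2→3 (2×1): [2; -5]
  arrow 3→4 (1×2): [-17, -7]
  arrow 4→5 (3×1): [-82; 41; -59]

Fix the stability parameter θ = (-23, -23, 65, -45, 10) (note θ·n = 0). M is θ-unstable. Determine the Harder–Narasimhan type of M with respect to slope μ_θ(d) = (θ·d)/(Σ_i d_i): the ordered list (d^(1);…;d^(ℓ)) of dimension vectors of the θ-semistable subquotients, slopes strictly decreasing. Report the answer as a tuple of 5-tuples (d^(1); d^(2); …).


Via rank(M_{q-1}∘⋯∘M_p): M ≅ I[1,1]^3, I[1,5], I[3,3], I[5,5]^2.
μ_θ-semistable layers: μ^(1)=65; μ^(2)=10; μ^(3)=-23

((0, 0, 1, 0, 0); (0, 0, 1, 1, 3); (4, 1, 0, 0, 0))


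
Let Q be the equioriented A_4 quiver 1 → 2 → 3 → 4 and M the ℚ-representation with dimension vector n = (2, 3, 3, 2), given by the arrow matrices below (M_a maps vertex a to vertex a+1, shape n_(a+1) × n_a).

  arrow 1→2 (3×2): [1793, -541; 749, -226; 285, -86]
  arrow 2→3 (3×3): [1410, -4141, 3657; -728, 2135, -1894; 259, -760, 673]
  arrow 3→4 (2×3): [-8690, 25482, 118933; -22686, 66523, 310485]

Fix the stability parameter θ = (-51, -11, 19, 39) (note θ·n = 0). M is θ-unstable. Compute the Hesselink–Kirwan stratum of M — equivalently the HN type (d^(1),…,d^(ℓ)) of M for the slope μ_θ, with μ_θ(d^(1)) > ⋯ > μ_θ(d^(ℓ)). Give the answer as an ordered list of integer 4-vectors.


Via rank(M_{q-1}∘⋯∘M_p): M ≅ I[1,4]^2, I[2,3].
μ_θ-semistable layers: μ^(1)=39; μ^(2)=19; μ^(3)=-11; μ^(4)=-51

((0, 0, 0, 2); (0, 0, 3, 0); (0, 3, 0, 0); (2, 0, 0, 0))
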